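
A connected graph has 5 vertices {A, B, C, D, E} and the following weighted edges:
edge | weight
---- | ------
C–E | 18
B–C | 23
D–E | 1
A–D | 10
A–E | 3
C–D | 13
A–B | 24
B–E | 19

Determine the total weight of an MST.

36

Prim's algorithm from C:
Step 1: cheapest edge leaving the tree is C–D (13); add D.
Step 2: cheapest edge leaving the tree is D–E (1); add E.
Step 3: cheapest edge leaving the tree is A–E (3); add A.
Step 4: cheapest edge leaving the tree is B–E (19); add B.
MST edges: C–D, D–E, A–E, B–E; total weight 13+1+3+19 = 36.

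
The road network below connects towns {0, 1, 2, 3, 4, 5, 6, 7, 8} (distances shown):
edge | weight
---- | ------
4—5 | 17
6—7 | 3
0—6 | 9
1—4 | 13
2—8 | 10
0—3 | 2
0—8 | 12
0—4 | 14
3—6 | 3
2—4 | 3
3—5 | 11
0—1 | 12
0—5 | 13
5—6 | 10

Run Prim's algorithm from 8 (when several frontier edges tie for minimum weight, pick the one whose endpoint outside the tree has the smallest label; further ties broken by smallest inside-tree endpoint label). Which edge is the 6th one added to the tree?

6-7

Prim's algorithm from 8:
Step 1: frontier [2—8 10, 0—8 12] → take 2—8 (10); add 2.
Step 2: frontier [2—4 3, 0—8 12] → take 2—4 (3); add 4.
Step 3: frontier [1—4 13, 0—4 14, 4—5 17, 0—8 12] → take 0—8 (12); add 0.
Step 4: frontier [0—3 2, 0—6 9, 0—1 12, 0—5 13, 1—4 13, 4—5 17] → take 0—3 (2); add 3.
Step 5: frontier [0—6 9, 0—1 12, 0—5 13, 3—6 3, 3—5 11, 1—4 13, 4—5 17] → take 3—6 (3); add 6.
Step 6: frontier [0—1 12, 0—5 13, 3—5 11, 1—4 13, 4—5 17, 6—7 3, 5—6 10] → take 6—7 (3); add 7.
Step 7: frontier [0—1 12, 0—5 13, 3—5 11, 1—4 13, 4—5 17, 5—6 10] → take 5—6 (10); add 5.
Step 8: frontier [0—1 12, 1—4 13] → take 0—1 (12); add 1.
The 6th edge added is 6—7.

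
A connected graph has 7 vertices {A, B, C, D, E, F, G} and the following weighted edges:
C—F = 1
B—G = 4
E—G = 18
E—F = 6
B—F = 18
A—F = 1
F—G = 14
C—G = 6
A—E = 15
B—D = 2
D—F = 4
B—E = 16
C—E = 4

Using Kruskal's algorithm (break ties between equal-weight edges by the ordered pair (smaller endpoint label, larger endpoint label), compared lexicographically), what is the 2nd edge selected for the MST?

C-F

Sort edges by weight, then run Kruskal:
A—F (1): add. Components now {A,F} {B} {C} {D} {E} {G}
C—F (1): add. Components now {A,C,F} {B} {D} {E} {G}
B—D (2): add. Components now {A,C,F} {B,D} {E} {G}
B—G (4): add. Components now {A,C,F} {B,D,G} {E}
C—E (4): add. Components now {A,C,E,F} {B,D,G}
D—F (4): add. Components now {A,B,C,D,E,F,G}
The 2nd edge added is C—F.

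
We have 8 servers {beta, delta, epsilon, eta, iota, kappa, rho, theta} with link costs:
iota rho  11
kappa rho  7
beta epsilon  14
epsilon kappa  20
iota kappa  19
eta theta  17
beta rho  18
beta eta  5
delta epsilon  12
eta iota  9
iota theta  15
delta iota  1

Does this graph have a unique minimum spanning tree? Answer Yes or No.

Yes

Kruskal's algorithm — process edges by increasing weight (ties by edge label):
delta iota (1): add — endpoints in different components.
beta eta (5): add — endpoints in different components.
kappa rho (7): add — endpoints in different components.
eta iota (9): add — endpoints in different components.
iota rho (11): add — endpoints in different components.
delta epsilon (12): add — endpoints in different components.
beta epsilon (14): skip — epsilon and beta already connected.
iota theta (15): add — endpoints in different components.
Every non-tree edge has weight strictly greater than the heaviest edge on the tree path between its endpoints, so the MST is unique.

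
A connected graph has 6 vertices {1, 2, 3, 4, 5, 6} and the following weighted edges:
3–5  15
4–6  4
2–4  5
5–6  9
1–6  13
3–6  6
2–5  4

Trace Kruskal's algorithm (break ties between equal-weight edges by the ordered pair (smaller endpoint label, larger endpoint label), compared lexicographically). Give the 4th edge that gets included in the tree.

3-6

Kruskal's algorithm — process edges by increasing weight (ties by edge label):
2–5 (4): add — endpoints in different components.
4–6 (4): add — endpoints in different components.
2–4 (5): add — endpoints in different components.
3–6 (6): add — endpoints in different components.
5–6 (9): skip — 5 and 6 already connected.
1–6 (13): add — endpoints in different components.
The 4th edge added is 3–6.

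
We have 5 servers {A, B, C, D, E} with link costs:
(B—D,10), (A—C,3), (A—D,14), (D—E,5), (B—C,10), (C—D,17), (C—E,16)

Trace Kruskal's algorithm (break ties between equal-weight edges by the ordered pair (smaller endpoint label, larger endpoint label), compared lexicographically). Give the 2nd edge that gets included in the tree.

Kruskal: consider edges lightest-first.
A—C (3): add. Components now {A,C} {B} {D} {E}
D—E (5): add. Components now {A,C} {B} {D,E}
B—C (10): add. Components now {A,B,C} {D,E}
B—D (10): add. Components now {A,B,C,D,E}
The 2nd edge added is D—E.

D-E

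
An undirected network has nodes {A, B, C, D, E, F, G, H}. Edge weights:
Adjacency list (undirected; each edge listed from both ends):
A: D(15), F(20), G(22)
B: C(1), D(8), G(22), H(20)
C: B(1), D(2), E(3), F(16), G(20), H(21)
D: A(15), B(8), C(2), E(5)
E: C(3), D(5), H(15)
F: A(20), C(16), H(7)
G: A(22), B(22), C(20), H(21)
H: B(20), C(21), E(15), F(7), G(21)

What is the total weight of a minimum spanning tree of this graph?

Sort edges by weight, then run Kruskal:
B–C (1): add — endpoints in different components.
C–D (2): add — endpoints in different components.
C–E (3): add — endpoints in different components.
D–E (5): skip — D and E already connected.
F–H (7): add — endpoints in different components.
B–D (8): skip — B and D already connected.
A–D (15): add — endpoints in different components.
E–H (15): add — endpoints in different components.
C–F (16): skip — C and F already connected.
A–F (20): skip — A and F already connected.
B–H (20): skip — B and H already connected.
C–G (20): add — endpoints in different components.
MST edges: B–C, C–D, C–E, F–H, A–D, E–H, C–G; total weight 1+2+3+7+15+15+20 = 63.

63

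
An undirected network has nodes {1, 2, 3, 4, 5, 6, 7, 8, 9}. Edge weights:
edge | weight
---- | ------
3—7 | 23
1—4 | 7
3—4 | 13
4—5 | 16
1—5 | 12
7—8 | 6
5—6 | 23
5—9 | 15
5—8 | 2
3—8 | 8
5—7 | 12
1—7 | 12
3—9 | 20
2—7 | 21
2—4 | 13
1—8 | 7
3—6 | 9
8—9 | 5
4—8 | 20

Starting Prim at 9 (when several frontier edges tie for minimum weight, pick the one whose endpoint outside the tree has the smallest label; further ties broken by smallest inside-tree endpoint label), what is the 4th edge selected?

1-8

Prim, starting at 9.
Step 1: cheapest edge leaving the tree is 8—9 (5); add 8.
Step 2: cheapest edge leaving the tree is 5—8 (2); add 5.
Step 3: cheapest edge leaving the tree is 7—8 (6); add 7.
Step 4: cheapest edge leaving the tree is 1—8 (7); add 1.
Step 5: cheapest edge leaving the tree is 1—4 (7); add 4.
Step 6: cheapest edge leaving the tree is 3—8 (8); add 3.
Step 7: cheapest edge leaving the tree is 3—6 (9); add 6.
Step 8: cheapest edge leaving the tree is 2—4 (13); add 2.
The 4th edge added is 1—8.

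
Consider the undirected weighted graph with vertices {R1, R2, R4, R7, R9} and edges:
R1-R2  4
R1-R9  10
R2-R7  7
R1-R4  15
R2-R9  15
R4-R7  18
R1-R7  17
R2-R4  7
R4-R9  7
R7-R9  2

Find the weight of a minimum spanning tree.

Prim, starting at R7.
Step 1: cheapest edge leaving the tree is R7-R9 (2); add R9.
Step 2: cheapest edge leaving the tree is R2-R7 (7); add R2.
Step 3: cheapest edge leaving the tree is R1-R2 (4); add R1.
Step 4: cheapest edge leaving the tree is R2-R4 (7); add R4.
MST edges: R7-R9, R2-R7, R1-R2, R2-R4; total weight 2+7+4+7 = 20.

20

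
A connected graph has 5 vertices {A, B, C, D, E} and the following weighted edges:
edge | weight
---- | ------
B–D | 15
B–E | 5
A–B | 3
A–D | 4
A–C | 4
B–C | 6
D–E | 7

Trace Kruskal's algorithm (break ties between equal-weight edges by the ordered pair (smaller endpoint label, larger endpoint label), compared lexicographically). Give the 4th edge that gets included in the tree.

Kruskal: consider edges lightest-first.
A–B (3): add — endpoints in different components.
A–C (4): add — endpoints in different components.
A–D (4): add — endpoints in different components.
B–E (5): add — endpoints in different components.
The 4th edge added is B–E.

B-E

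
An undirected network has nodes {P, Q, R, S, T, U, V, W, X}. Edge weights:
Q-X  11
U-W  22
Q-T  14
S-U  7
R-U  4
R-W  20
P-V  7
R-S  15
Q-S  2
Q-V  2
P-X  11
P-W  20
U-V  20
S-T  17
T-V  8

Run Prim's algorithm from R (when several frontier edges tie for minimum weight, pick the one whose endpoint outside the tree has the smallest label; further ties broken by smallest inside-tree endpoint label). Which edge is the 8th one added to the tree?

Grow the tree from R using Prim:
Step 1: cheapest edge leaving the tree is R-U (4); add U.
Step 2: cheapest edge leaving the tree is S-U (7); add S.
Step 3: cheapest edge leaving the tree is Q-S (2); add Q.
Step 4: cheapest edge leaving the tree is Q-V (2); add V.
Step 5: cheapest edge leaving the tree is P-V (7); add P.
Step 6: cheapest edge leaving the tree is T-V (8); add T.
Step 7: cheapest edge leaving the tree is P-X (11); add X.
Step 8: cheapest edge leaving the tree is P-W (20); add W.
The 8th edge added is P-W.

P-W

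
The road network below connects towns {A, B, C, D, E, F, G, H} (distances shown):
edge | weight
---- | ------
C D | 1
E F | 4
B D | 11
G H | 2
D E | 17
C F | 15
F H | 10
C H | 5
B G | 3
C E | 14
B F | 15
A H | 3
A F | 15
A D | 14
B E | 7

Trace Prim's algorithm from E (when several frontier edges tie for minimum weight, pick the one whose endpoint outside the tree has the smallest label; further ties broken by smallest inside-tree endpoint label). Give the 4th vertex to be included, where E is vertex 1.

Prim, starting at E.
Step 1: cheapest edge leaving the tree is E F (4); add F.
Step 2: cheapest edge leaving the tree is B E (7); add B.
Step 3: cheapest edge leaving the tree is B G (3); add G.
Step 4: cheapest edge leaving the tree is G H (2); add H.
Step 5: cheapest edge leaving the tree is A H (3); add A.
Step 6: cheapest edge leaving the tree is C H (5); add C.
Step 7: cheapest edge leaving the tree is C D (1); add D.
Vertex order: E, F, B, G, H, A, C, D. The 4th vertex is G.

G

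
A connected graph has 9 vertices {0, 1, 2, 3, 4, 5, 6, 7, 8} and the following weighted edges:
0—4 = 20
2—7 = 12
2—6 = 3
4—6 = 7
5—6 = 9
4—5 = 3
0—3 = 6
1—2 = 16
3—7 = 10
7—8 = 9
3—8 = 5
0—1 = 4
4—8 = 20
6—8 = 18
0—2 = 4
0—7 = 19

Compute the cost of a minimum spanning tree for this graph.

41

Prim's algorithm from 1:
Step 1: cheapest edge leaving the tree is 0—1 (4); add 0.
Step 2: cheapest edge leaving the tree is 0—2 (4); add 2.
Step 3: cheapest edge leaving the tree is 2—6 (3); add 6.
Step 4: cheapest edge leaving the tree is 0—3 (6); add 3.
Step 5: cheapest edge leaving the tree is 3—8 (5); add 8.
Step 6: cheapest edge leaving the tree is 4—6 (7); add 4.
Step 7: cheapest edge leaving the tree is 4—5 (3); add 5.
Step 8: cheapest edge leaving the tree is 7—8 (9); add 7.
MST edges: 0—1, 0—2, 2—6, 0—3, 3—8, 4—6, 4—5, 7—8; total weight 4+4+3+6+5+7+3+9 = 41.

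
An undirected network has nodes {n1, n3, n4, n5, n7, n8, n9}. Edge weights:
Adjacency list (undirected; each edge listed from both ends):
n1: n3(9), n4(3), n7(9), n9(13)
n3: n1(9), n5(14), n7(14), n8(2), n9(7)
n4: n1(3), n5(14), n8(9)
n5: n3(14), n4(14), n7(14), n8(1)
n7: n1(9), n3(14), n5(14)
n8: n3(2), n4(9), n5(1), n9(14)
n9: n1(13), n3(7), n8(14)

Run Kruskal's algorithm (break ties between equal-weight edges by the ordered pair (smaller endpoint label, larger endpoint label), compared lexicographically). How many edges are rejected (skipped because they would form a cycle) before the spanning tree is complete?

0

Kruskal's algorithm — process edges by increasing weight (ties by edge label):
n5—n8 (1): add. Components now {n7} {n4} {n9} {n5,n8} {n3} {n1}
n3—n8 (2): add. Components now {n7} {n4} {n9} {n3,n5,n8} {n1}
n1—n4 (3): add. Components now {n7} {n1,n4} {n9} {n3,n5,n8}
n3—n9 (7): add. Components now {n7} {n1,n4} {n3,n5,n8,n9}
n1—n3 (9): add. Components now {n7} {n1,n3,n4,n5,n8,n9}
n1—n7 (9): add. Components now {n1,n3,n4,n5,n7,n8,n9}
Edges rejected before the tree was complete: 0.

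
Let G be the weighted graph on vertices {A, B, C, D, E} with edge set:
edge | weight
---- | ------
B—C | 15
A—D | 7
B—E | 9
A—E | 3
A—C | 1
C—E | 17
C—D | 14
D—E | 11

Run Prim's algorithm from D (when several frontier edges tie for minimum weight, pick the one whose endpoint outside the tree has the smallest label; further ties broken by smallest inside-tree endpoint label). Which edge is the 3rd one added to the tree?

A-E

Prim's algorithm from D:
Step 1: cheapest edge leaving the tree is A—D (7); add A.
Step 2: cheapest edge leaving the tree is A—C (1); add C.
Step 3: cheapest edge leaving the tree is A—E (3); add E.
Step 4: cheapest edge leaving the tree is B—E (9); add B.
The 3rd edge added is A—E.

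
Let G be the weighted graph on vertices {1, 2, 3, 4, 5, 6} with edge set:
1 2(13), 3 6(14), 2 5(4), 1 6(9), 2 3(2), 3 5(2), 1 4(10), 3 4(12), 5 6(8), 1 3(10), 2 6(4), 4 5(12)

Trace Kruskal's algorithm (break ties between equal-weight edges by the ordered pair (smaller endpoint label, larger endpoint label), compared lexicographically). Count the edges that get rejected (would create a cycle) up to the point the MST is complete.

Kruskal's algorithm — process edges by increasing weight (ties by edge label):
2 3 (2): add. Components now {1} {2,3} {4} {5} {6}
3 5 (2): add. Components now {1} {2,3,5} {4} {6}
2 5 (4): skip — 2 and 5 already connected.
2 6 (4): add. Components now {1} {2,3,5,6} {4}
5 6 (8): skip — 5 and 6 already connected.
1 6 (9): add. Components now {1,2,3,5,6} {4}
1 3 (10): skip — 1 and 3 already connected.
1 4 (10): add. Components now {1,2,3,4,5,6}
Edges rejected before the tree was complete: 3.

3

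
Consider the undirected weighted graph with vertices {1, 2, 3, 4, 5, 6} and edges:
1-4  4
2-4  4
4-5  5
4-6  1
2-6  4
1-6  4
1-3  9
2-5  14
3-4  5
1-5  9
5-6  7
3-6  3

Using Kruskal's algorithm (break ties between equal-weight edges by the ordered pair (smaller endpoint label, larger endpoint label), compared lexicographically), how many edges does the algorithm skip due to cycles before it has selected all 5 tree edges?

3

Kruskal's algorithm — process edges by increasing weight (ties by edge label):
4-6 (1): add. Components now {1} {2} {3} {4,6} {5}
3-6 (3): add. Components now {1} {2} {3,4,6} {5}
1-4 (4): add. Components now {1,3,4,6} {2} {5}
1-6 (4): skip — 1 and 6 already connected.
2-4 (4): add. Components now {1,2,3,4,6} {5}
2-6 (4): skip — 2 and 6 already connected.
3-4 (5): skip — 3 and 4 already connected.
4-5 (5): add. Components now {1,2,3,4,5,6}
Edges rejected before the tree was complete: 3.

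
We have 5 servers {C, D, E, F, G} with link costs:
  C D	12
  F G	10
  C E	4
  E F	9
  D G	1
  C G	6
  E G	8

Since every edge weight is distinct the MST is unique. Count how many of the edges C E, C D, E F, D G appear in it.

Kruskal: consider edges lightest-first.
D G (1): add. Components now {C} {D,G} {E} {F}
C E (4): add. Components now {C,E} {D,G} {F}
C G (6): add. Components now {C,D,E,G} {F}
E G (8): skip — E and G already connected.
E F (9): add. Components now {C,D,E,F,G}
MST edge set: {D G, C E, C G, E F}.
Of the listed edges, {C E, E F, D G} are in the MST → 3.

3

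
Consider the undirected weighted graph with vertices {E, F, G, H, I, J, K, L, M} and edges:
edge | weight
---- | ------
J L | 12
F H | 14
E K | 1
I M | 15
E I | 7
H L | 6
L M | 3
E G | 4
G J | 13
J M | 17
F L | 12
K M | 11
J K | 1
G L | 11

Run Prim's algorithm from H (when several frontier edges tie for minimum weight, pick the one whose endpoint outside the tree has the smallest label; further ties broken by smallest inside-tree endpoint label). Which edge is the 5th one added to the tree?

Prim's algorithm from H:
Step 1: frontier [H L 6, F H 14] → take H L (6); add L.
Step 2: frontier [F H 14, L M 3, G L 11, F L 12, J L 12] → take L M (3); add M.
Step 3: frontier [F H 14, G L 11, F L 12, J L 12, K M 11, I M 15, J M 17] → take G L (11); add G.
Step 4: frontier [E G 4, G J 13, F H 14, F L 12, J L 12, K M 11, I M 15, J M 17] → take E G (4); add E.
Step 5: frontier [E K 1, E I 7, G J 13, F H 14, F L 12, J L 12, K M 11, I M 15, J M 17] → take E K (1); add K.
Step 6: frontier [E I 7, G J 13, F H 14, J K 1, F L 12, J L 12, I M 15, J M 17] → take J K (1); add J.
Step 7: frontier [E I 7, F H 14, F L 12, I M 15] → take E I (7); add I.
Step 8: frontier [F H 14, F L 12] → take F L (12); add F.
The 5th edge added is E K.

E-K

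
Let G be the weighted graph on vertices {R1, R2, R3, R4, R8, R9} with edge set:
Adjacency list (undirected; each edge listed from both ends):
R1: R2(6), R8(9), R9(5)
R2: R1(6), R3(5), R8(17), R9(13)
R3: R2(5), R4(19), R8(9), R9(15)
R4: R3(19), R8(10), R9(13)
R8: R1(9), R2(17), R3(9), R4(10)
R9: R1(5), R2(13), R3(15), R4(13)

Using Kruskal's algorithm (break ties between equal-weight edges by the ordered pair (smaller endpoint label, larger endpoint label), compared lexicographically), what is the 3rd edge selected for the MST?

R1-R2

Sort edges by weight, then run Kruskal:
R1-R9 (5): add. Components now {R8} {R4} {R3} {R1,R9} {R2}
R2-R3 (5): add. Components now {R8} {R4} {R2,R3} {R1,R9}
R1-R2 (6): add. Components now {R8} {R4} {R1,R2,R3,R9}
R1-R8 (9): add. Components now {R1,R2,R3,R8,R9} {R4}
R3-R8 (9): skip — R8 and R3 already connected.
R4-R8 (10): add. Components now {R1,R2,R3,R4,R8,R9}
The 3rd edge added is R1-R2.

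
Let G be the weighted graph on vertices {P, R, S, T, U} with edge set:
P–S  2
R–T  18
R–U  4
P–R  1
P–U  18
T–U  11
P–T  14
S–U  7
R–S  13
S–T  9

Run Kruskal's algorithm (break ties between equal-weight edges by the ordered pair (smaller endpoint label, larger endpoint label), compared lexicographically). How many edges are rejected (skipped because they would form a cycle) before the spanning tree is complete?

Kruskal: consider edges lightest-first.
P–R (1): add — endpoints in different components.
P–S (2): add — endpoints in different components.
R–U (4): add — endpoints in different components.
S–U (7): skip — S and U already connected.
S–T (9): add — endpoints in different components.
Edges rejected before the tree was complete: 1.

1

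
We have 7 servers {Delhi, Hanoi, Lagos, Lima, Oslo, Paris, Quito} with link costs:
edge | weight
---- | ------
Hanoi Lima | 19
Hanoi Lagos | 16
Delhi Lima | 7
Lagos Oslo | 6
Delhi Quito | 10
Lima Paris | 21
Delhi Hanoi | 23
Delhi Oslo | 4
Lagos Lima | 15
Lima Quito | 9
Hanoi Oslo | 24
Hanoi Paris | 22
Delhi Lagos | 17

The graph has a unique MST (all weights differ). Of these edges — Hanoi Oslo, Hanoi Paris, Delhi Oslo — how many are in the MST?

1

Sort edges by weight, then run Kruskal:
Delhi Oslo (4): add — endpoints in different components.
Lagos Oslo (6): add — endpoints in different components.
Delhi Lima (7): add — endpoints in different components.
Lima Quito (9): add — endpoints in different components.
Delhi Quito (10): skip — Delhi and Quito already connected.
Lagos Lima (15): skip — Lagos and Lima already connected.
Hanoi Lagos (16): add — endpoints in different components.
Delhi Lagos (17): skip — Delhi and Lagos already connected.
Hanoi Lima (19): skip — Hanoi and Lima already connected.
Lima Paris (21): add — endpoints in different components.
MST edge set: {Delhi Oslo, Lagos Oslo, Delhi Lima, Lima Quito, Hanoi Lagos, Lima Paris}.
Of the listed edges, {Delhi Oslo} are in the MST → 1.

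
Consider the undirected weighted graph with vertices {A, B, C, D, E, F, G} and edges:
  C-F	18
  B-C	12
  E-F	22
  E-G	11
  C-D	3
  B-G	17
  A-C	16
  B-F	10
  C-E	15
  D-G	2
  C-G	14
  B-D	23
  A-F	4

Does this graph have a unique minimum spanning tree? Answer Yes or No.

Sort edges by weight, then run Kruskal:
D-G (2): add — endpoints in different components.
C-D (3): add — endpoints in different components.
A-F (4): add — endpoints in different components.
B-F (10): add — endpoints in different components.
E-G (11): add — endpoints in different components.
B-C (12): add — endpoints in different components.
Every non-tree edge has weight strictly greater than the heaviest edge on the tree path between its endpoints, so the MST is unique.

Yes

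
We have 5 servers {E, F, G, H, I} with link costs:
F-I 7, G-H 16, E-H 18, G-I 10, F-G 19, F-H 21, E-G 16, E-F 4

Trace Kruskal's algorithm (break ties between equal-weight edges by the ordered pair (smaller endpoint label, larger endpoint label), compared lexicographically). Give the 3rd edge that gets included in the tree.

G-I

Sort edges by weight, then run Kruskal:
E-F (4): add — endpoints in different components.
F-I (7): add — endpoints in different components.
G-I (10): add — endpoints in different components.
E-G (16): skip — E and G already connected.
G-H (16): add — endpoints in different components.
The 3rd edge added is G-I.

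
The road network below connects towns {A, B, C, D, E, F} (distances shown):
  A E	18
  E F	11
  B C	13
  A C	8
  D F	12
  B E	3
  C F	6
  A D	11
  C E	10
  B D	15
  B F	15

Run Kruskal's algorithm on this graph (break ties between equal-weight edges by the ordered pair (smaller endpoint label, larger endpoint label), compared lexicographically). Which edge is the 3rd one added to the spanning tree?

Kruskal's algorithm — process edges by increasing weight (ties by edge label):
B E (3): add. Components now {A} {B,E} {C} {D} {F}
C F (6): add. Components now {A} {B,E} {C,F} {D}
A C (8): add. Components now {A,C,F} {B,E} {D}
C E (10): add. Components now {A,B,C,E,F} {D}
A D (11): add. Components now {A,B,C,D,E,F}
The 3rd edge added is A C.

A-C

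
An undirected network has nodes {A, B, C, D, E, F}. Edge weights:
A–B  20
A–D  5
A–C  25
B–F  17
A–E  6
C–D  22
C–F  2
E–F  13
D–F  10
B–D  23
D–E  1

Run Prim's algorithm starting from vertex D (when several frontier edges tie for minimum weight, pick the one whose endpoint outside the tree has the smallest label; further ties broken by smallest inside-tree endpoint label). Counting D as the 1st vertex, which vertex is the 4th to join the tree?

Prim, starting at D.
Step 1: frontier [D–E 1, A–D 5, D–F 10, C–D 22, B–D 23] → take D–E (1); add E.
Step 2: frontier [A–D 5, D–F 10, C–D 22, B–D 23, A–E 6, E–F 13] → take A–D (5); add A.
Step 3: frontier [A–B 20, A–C 25, D–F 10, C–D 22, B–D 23, E–F 13] → take D–F (10); add F.
Step 4: frontier [A–B 20, A–C 25, C–D 22, B–D 23, C–F 2, B–F 17] → take C–F (2); add C.
Step 5: frontier [A–B 20, B–D 23, B–F 17] → take B–F (17); add B.
Vertex order: D, E, A, F, C, B. The 4th vertex is F.

F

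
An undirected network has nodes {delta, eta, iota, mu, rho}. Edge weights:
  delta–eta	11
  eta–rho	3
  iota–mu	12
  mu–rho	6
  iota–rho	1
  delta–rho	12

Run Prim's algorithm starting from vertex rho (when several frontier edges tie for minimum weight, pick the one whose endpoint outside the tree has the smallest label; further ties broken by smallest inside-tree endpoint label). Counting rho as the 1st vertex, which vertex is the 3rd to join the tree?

Prim's algorithm from rho:
Step 1: cheapest edge leaving the tree is iota–rho (1); add iota.
Step 2: cheapest edge leaving the tree is eta–rho (3); add eta.
Step 3: cheapest edge leaving the tree is mu–rho (6); add mu.
Step 4: cheapest edge leaving the tree is delta–eta (11); add delta.
Vertex order: rho, iota, eta, mu, delta. The 3rd vertex is eta.

eta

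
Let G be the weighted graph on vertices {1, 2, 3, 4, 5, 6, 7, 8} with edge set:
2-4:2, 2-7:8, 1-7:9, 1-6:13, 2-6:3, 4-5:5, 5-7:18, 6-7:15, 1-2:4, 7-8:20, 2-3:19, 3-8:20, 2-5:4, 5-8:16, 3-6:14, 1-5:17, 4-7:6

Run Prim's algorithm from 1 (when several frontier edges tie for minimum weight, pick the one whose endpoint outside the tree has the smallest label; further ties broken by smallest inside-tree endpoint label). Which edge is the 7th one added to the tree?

5-8

Prim, starting at 1.
Step 1: cheapest edge leaving the tree is 1-2 (4); add 2.
Step 2: cheapest edge leaving the tree is 2-4 (2); add 4.
Step 3: cheapest edge leaving the tree is 2-6 (3); add 6.
Step 4: cheapest edge leaving the tree is 2-5 (4); add 5.
Step 5: cheapest edge leaving the tree is 4-7 (6); add 7.
Step 6: cheapest edge leaving the tree is 3-6 (14); add 3.
Step 7: cheapest edge leaving the tree is 5-8 (16); add 8.
The 7th edge added is 5-8.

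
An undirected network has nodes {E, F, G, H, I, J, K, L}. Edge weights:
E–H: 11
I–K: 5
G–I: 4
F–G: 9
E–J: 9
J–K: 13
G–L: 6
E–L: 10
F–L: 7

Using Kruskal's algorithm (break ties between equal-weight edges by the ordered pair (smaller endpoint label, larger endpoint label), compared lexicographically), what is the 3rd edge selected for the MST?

Kruskal's algorithm — process edges by increasing weight (ties by edge label):
G–I (4): add — endpoints in different components.
I–K (5): add — endpoints in different components.
G–L (6): add — endpoints in different components.
F–L (7): add — endpoints in different components.
E–J (9): add — endpoints in different components.
F–G (9): skip — F and G already connected.
E–L (10): add — endpoints in different components.
E–H (11): add — endpoints in different components.
The 3rd edge added is G–L.

G-L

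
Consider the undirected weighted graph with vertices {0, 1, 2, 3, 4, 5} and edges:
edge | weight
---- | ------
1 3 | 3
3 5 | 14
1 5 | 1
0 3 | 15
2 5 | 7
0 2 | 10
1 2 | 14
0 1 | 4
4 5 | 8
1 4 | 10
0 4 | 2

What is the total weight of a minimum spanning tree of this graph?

Grow the tree from 5 using Prim:
Step 1: frontier [1 5 1, 2 5 7, 4 5 8, 3 5 14] → take 1 5 (1); add 1.
Step 2: frontier [1 3 3, 0 1 4, 1 4 10, 1 2 14, 2 5 7, 4 5 8, 3 5 14] → take 1 3 (3); add 3.
Step 3: frontier [0 1 4, 1 4 10, 1 2 14, 0 3 15, 2 5 7, 4 5 8] → take 0 1 (4); add 0.
Step 4: frontier [0 4 2, 0 2 10, 1 4 10, 1 2 14, 2 5 7, 4 5 8] → take 0 4 (2); add 4.
Step 5: frontier [0 2 10, 1 2 14, 2 5 7] → take 2 5 (7); add 2.
MST edges: 1 5, 1 3, 0 1, 0 4, 2 5; total weight 1+3+4+2+7 = 17.

17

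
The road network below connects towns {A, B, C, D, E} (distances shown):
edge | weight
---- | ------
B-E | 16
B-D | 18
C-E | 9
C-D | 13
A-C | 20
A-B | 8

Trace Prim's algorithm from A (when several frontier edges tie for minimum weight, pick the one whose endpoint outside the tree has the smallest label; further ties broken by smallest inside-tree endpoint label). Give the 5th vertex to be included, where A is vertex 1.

Grow the tree from A using Prim:
Step 1: frontier [A-B 8, A-C 20] → take A-B (8); add B.
Step 2: frontier [A-C 20, B-E 16, B-D 18] → take B-E (16); add E.
Step 3: frontier [A-C 20, B-D 18, C-E 9] → take C-E (9); add C.
Step 4: frontier [B-D 18, C-D 13] → take C-D (13); add D.
Vertex order: A, B, E, C, D. The 5th vertex is D.

D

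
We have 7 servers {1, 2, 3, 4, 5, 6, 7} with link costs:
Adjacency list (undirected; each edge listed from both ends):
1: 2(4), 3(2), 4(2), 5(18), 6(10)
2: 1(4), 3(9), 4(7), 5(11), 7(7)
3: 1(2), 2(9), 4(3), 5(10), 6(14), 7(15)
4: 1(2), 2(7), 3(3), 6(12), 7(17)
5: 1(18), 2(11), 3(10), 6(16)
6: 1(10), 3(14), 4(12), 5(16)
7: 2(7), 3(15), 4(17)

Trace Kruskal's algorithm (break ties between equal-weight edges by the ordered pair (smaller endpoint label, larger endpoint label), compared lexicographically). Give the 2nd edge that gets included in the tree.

1-4

Kruskal: consider edges lightest-first.
1—3 (2): add. Components now {1,3} {2} {4} {5} {6} {7}
1—4 (2): add. Components now {1,3,4} {2} {5} {6} {7}
3—4 (3): skip — 3 and 4 already connected.
1—2 (4): add. Components now {1,2,3,4} {5} {6} {7}
2—4 (7): skip — 2 and 4 already connected.
2—7 (7): add. Components now {1,2,3,4,7} {5} {6}
2—3 (9): skip — 2 and 3 already connected.
1—6 (10): add. Components now {1,2,3,4,6,7} {5}
3—5 (10): add. Components now {1,2,3,4,5,6,7}
The 2nd edge added is 1—4.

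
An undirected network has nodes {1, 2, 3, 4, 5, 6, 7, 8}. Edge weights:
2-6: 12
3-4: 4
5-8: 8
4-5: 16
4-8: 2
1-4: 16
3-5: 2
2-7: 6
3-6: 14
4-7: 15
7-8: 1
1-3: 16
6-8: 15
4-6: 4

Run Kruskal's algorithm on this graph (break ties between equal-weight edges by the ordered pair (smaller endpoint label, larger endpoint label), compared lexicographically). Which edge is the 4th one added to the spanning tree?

3-4

Kruskal: consider edges lightest-first.
7-8 (1): add — endpoints in different components.
3-5 (2): add — endpoints in different components.
4-8 (2): add — endpoints in different components.
3-4 (4): add — endpoints in different components.
4-6 (4): add — endpoints in different components.
2-7 (6): add — endpoints in different components.
5-8 (8): skip — 5 and 8 already connected.
2-6 (12): skip — 2 and 6 already connected.
3-6 (14): skip — 3 and 6 already connected.
4-7 (15): skip — 4 and 7 already connected.
6-8 (15): skip — 6 and 8 already connected.
1-3 (16): add — endpoints in different components.
The 4th edge added is 3-4.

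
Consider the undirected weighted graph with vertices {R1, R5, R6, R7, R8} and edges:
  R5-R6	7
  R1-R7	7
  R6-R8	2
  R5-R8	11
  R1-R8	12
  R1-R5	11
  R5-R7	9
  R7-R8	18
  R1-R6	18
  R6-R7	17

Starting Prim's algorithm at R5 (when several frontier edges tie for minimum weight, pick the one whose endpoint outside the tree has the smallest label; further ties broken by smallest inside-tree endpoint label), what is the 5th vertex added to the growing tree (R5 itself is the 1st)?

R1

Prim, starting at R5.
Step 1: frontier [R5-R6 7, R5-R7 9, R1-R5 11, R5-R8 11] → take R5-R6 (7); add R6.
Step 2: frontier [R5-R7 9, R1-R5 11, R5-R8 11, R6-R8 2, R6-R7 17, R1-R6 18] → take R6-R8 (2); add R8.
Step 3: frontier [R5-R7 9, R1-R5 11, R6-R7 17, R1-R6 18, R1-R8 12, R7-R8 18] → take R5-R7 (9); add R7.
Step 4: frontier [R1-R5 11, R1-R6 18, R1-R7 7, R1-R8 12] → take R1-R7 (7); add R1.
Vertex order: R5, R6, R8, R7, R1. The 5th vertex is R1.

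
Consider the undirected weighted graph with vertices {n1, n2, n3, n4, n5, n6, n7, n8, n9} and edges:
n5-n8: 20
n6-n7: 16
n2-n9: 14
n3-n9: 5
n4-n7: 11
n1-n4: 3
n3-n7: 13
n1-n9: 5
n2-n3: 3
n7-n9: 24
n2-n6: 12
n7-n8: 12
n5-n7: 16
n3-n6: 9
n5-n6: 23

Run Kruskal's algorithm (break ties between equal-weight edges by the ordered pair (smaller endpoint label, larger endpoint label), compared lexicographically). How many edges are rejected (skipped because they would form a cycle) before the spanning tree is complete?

3

Kruskal's algorithm — process edges by increasing weight (ties by edge label):
n1-n4 (3): add — endpoints in different components.
n2-n3 (3): add — endpoints in different components.
n1-n9 (5): add — endpoints in different components.
n3-n9 (5): add — endpoints in different components.
n3-n6 (9): add — endpoints in different components.
n4-n7 (11): add — endpoints in different components.
n2-n6 (12): skip — n6 and n2 already connected.
n7-n8 (12): add — endpoints in different components.
n3-n7 (13): skip — n7 and n3 already connected.
n2-n9 (14): skip — n9 and n2 already connected.
n5-n7 (16): add — endpoints in different components.
Edges rejected before the tree was complete: 3.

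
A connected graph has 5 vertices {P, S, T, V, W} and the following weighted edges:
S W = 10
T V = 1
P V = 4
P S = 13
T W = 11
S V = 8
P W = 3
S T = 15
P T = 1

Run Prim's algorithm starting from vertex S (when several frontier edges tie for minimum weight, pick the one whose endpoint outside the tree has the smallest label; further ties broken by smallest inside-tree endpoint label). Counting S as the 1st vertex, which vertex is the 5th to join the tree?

W

Grow the tree from S using Prim:
Step 1: cheapest edge leaving the tree is S V (8); add V.
Step 2: cheapest edge leaving the tree is T V (1); add T.
Step 3: cheapest edge leaving the tree is P T (1); add P.
Step 4: cheapest edge leaving the tree is P W (3); add W.
Vertex order: S, V, T, P, W. The 5th vertex is W.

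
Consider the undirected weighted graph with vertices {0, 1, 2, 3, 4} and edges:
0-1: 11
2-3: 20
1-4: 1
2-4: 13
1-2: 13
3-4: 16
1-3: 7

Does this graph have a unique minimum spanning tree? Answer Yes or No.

Kruskal's algorithm — process edges by increasing weight (ties by edge label):
1-4 (1): add. Components now {0} {1,4} {2} {3}
1-3 (7): add. Components now {0} {1,3,4} {2}
0-1 (11): add. Components now {0,1,3,4} {2}
1-2 (13): add. Components now {0,1,2,3,4}
Non-tree edge 2-4 has weight 13, equal to the heaviest edge on its tree cycle — swapping gives another MST of the same weight. Not unique.

No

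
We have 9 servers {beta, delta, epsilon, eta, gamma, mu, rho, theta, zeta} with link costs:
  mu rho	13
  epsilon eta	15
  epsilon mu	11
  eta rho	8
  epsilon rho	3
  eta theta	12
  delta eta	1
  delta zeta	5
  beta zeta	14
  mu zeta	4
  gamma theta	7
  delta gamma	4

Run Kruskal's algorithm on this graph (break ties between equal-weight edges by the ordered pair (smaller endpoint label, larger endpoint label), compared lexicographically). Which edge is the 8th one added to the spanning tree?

beta-zeta

Kruskal: consider edges lightest-first.
delta eta (1): add — endpoints in different components.
epsilon rho (3): add — endpoints in different components.
delta gamma (4): add — endpoints in different components.
mu zeta (4): add — endpoints in different components.
delta zeta (5): add — endpoints in different components.
gamma theta (7): add — endpoints in different components.
eta rho (8): add — endpoints in different components.
epsilon mu (11): skip — epsilon and mu already connected.
eta theta (12): skip — eta and theta already connected.
mu rho (13): skip — rho and mu already connected.
beta zeta (14): add — endpoints in different components.
The 8th edge added is beta zeta.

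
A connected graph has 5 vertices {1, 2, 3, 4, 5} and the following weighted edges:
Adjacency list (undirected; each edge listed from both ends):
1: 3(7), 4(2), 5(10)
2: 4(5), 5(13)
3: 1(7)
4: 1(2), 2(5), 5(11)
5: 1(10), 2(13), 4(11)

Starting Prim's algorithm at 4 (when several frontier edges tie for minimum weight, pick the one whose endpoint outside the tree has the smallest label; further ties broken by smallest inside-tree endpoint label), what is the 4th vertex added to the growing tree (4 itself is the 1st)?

Grow the tree from 4 using Prim:
Step 1: cheapest edge leaving the tree is 1—4 (2); add 1.
Step 2: cheapest edge leaving the tree is 2—4 (5); add 2.
Step 3: cheapest edge leaving the tree is 1—3 (7); add 3.
Step 4: cheapest edge leaving the tree is 1—5 (10); add 5.
Vertex order: 4, 1, 2, 3, 5. The 4th vertex is 3.

3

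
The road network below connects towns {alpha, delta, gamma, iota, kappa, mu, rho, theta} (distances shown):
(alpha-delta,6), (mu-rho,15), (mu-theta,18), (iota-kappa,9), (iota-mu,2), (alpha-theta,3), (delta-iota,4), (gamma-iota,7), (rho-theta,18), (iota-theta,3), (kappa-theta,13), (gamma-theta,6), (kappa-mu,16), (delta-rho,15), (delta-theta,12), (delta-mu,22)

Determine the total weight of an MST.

Sort edges by weight, then run Kruskal:
iota-mu (2): add — endpoints in different components.
alpha-theta (3): add — endpoints in different components.
iota-theta (3): add — endpoints in different components.
delta-iota (4): add — endpoints in different components.
alpha-delta (6): skip — delta and alpha already connected.
gamma-theta (6): add — endpoints in different components.
gamma-iota (7): skip — gamma and iota already connected.
iota-kappa (9): add — endpoints in different components.
delta-theta (12): skip — delta and theta already connected.
kappa-theta (13): skip — kappa and theta already connected.
delta-rho (15): add — endpoints in different components.
MST edges: iota-mu, alpha-theta, iota-theta, delta-iota, gamma-theta, iota-kappa, delta-rho; total weight 2+3+3+4+6+9+15 = 42.

42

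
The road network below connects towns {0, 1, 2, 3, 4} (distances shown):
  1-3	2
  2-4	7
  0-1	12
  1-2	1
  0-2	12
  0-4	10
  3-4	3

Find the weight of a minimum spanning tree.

Prim, starting at 4.
Step 1: frontier [3-4 3, 2-4 7, 0-4 10] → take 3-4 (3); add 3.
Step 2: frontier [1-3 2, 2-4 7, 0-4 10] → take 1-3 (2); add 1.
Step 3: frontier [1-2 1, 0-1 12, 2-4 7, 0-4 10] → take 1-2 (1); add 2.
Step 4: frontier [0-1 12, 0-2 12, 0-4 10] → take 0-4 (10); add 0.
MST edges: 3-4, 1-3, 1-2, 0-4; total weight 3+2+1+10 = 16.

16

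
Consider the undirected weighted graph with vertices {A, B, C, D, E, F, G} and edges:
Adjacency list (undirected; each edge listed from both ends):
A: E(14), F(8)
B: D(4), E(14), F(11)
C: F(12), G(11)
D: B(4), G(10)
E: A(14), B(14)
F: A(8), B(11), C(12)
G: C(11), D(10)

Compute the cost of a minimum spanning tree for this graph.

58

Prim, starting at C.
Step 1: frontier [C–G 11, C–F 12] → take C–G (11); add G.
Step 2: frontier [C–F 12, D–G 10] → take D–G (10); add D.
Step 3: frontier [C–F 12, B–D 4] → take B–D (4); add B.
Step 4: frontier [B–F 11, B–E 14, C–F 12] → take B–F (11); add F.
Step 5: frontier [B–E 14, A–F 8] → take A–F (8); add A.
Step 6: frontier [A–E 14, B–E 14] → take A–E (14); add E.
MST edges: C–G, D–G, B–D, B–F, A–F, A–E; total weight 11+10+4+11+8+14 = 58.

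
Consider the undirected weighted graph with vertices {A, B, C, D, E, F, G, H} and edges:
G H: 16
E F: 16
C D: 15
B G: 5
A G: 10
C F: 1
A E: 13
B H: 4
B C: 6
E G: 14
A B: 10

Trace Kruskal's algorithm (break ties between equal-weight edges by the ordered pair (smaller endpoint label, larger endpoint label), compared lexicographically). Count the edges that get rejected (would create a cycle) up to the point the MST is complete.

2

Kruskal's algorithm — process edges by increasing weight (ties by edge label):
C F (1): add — endpoints in different components.
B H (4): add — endpoints in different components.
B G (5): add — endpoints in different components.
B C (6): add — endpoints in different components.
A B (10): add — endpoints in different components.
A G (10): skip — A and G already connected.
A E (13): add — endpoints in different components.
E G (14): skip — E and G already connected.
C D (15): add — endpoints in different components.
Edges rejected before the tree was complete: 2.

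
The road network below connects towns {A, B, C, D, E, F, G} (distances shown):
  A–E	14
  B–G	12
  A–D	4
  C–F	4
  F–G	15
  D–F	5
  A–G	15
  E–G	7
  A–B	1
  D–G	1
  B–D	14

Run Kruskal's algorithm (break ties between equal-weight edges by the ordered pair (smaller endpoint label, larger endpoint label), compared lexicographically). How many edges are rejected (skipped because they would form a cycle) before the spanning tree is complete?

Sort edges by weight, then run Kruskal:
A–B (1): add — endpoints in different components.
D–G (1): add — endpoints in different components.
A–D (4): add — endpoints in different components.
C–F (4): add — endpoints in different components.
D–F (5): add — endpoints in different components.
E–G (7): add — endpoints in different components.
Edges rejected before the tree was complete: 0.

0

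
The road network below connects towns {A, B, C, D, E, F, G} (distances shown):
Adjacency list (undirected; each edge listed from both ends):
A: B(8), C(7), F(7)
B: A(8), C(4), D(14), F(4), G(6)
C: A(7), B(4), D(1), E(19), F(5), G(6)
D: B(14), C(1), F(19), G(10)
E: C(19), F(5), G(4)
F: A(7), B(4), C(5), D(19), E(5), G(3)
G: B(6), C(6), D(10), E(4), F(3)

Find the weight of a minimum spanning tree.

23

Sort edges by weight, then run Kruskal:
C-D (1): add. Components now {A} {B} {C,D} {E} {F} {G}
F-G (3): add. Components now {A} {B} {C,D} {E} {F,G}
B-C (4): add. Components now {A} {B,C,D} {E} {F,G}
B-F (4): add. Components now {A} {B,C,D,F,G} {E}
E-G (4): add. Components now {A} {B,C,D,E,F,G}
C-F (5): skip — C and F already connected.
E-F (5): skip — E and F already connected.
B-G (6): skip — B and G already connected.
C-G (6): skip — C and G already connected.
A-C (7): add. Components now {A,B,C,D,E,F,G}
MST edges: C-D, F-G, B-C, B-F, E-G, A-C; total weight 1+3+4+4+4+7 = 23.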